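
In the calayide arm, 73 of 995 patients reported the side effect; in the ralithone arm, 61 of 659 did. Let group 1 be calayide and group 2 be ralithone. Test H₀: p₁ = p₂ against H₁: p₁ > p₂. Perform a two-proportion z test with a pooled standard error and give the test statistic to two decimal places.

z = -1.40

p̂₁ = 73/995 = 0.0734, p̂₂ = 61/659 = 0.0926.
Pooled p̂ = (73+61)/(995+659) = 134/1654 = 0.0810.
SE = √(0.0744522 × 0.00252248) = 0.0137.
z = (0.0734 − 0.0926)/0.0137 = -0.0192/0.0137 = -1.40.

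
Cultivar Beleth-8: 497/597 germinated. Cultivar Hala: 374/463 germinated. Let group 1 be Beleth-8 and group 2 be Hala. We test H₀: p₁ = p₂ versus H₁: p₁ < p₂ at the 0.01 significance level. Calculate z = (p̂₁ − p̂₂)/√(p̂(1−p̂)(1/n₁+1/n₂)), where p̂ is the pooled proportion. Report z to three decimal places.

p̂₁ = 497/597 = 0.83250, p̂₂ = 374/463 = 0.80778.
Pooled p̂ = (497+374)/(597+463) = 871/1060 = 0.82170.
SE = √(p̂(1−p̂)(1/n₁+1/n₂)) = √(0.82170·0.17830·0.00383487) = √(0.000561848) = 0.02370.
z = (0.83250 − 0.80778)/0.02370 = 0.02472/0.02370 = 1.043.
p-value = P(Z < 1.043) ≈ 0.8515, so at α = 0.01 we fail to reject H₀.

z = 1.043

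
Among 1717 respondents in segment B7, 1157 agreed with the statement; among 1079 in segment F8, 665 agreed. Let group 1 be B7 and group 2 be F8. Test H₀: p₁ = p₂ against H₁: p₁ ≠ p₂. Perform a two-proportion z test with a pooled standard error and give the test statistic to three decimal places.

p̂₁ = 1157/1717 ≈ 0.67385, p̂₂ = 665/1079 ≈ 0.61631.
Pooled p̂ = (1157+665)/(1717+1079) = 1822/2796 = 0.65165.
SE = √(0.227004 × 0.0015092) = 0.01851.
z = (0.67385 − 0.61631)/0.01851 = 0.05754/0.01851 = 3.109.
Two-sided p-value ≈ 2·Φ(−3.109) = 0.0019.

z = 3.109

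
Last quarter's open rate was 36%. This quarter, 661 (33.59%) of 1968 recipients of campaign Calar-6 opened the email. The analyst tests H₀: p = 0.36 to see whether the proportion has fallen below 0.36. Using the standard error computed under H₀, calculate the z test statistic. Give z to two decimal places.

p̂ = 661/1968 = 0.3359.
Standard error under H₀: √(0.36×0.64/1968) = 0.0108.
z = (0.3359 − 0.36)/0.0108 = -0.0241/0.0108 = -2.23.
p-value = P(Z < -2.230) ≈ 0.0129.

z = -2.23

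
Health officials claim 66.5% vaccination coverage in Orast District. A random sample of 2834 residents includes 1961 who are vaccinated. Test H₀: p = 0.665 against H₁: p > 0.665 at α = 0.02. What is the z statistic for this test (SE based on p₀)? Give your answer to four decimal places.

p̂ = 1961/2834 ≈ 0.6919548.
Standard error under H₀: √(0.665×0.335/2834) = 0.0088661.
z = (0.6919548 − 0.665)/0.0088661 = 0.0269548/0.0088661 = 3.0402.
p-value = P(Z > 3.040) ≈ 0.0012; since p < α = 0.02, reject H₀.

z = 3.0402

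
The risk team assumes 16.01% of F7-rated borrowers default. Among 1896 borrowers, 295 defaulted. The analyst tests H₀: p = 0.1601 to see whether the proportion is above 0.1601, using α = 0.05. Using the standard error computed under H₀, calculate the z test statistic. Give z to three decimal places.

p̂ = 295/1896 = 0.155591.
SE = √(p₀(1−p₀)/n) = √(0.13447/1896) = 0.008422.
z = (0.155591 − 0.1601)/0.008422 = -0.004509/0.008422 = -0.535.
p-value = P(Z > -0.535) ≈ 0.7038; since p > α = 0.05, fail to reject H₀.

z = -0.535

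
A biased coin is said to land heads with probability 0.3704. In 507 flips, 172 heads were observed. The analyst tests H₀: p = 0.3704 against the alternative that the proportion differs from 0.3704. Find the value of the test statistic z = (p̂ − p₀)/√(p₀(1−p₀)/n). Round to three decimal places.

p̂ = 172/507 ≈ 0.33925.
Under H₀, SE = √(0.3704·0.6296/507) = √(0.000459968) = 0.02145.
z = (0.33925 − 0.3704)/0.02145 = -0.03115/0.02145 = -1.452.
Two-sided p-value ≈ 2·Φ(−1.452) = 0.1464.

z = -1.452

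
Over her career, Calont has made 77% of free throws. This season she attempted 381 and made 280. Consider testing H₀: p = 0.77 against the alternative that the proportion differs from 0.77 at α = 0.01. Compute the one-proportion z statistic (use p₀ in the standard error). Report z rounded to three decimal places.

p̂ = 280/381 = 0.73491.
Standard error under H₀: √(0.77×0.23/381) = 0.02156.
z = (0.73491 − 0.77)/0.02156 = -0.03509/0.02156 = -1.628.
p-value = 2·P(Z > 1.628) ≈ 0.1036. With α = 0.01, fail to reject H₀.

z = -1.628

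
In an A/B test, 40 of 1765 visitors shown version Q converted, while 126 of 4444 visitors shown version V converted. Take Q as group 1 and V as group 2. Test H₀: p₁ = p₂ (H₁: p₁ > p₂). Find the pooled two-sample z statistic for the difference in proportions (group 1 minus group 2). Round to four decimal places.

p̂₁ = 40/1765 ≈ 0.0226629, p̂₂ = 126/4444 ≈ 0.0283528.
Pooled p̂ = (40+126)/(1765+4444) = 166/6209 = 0.0267354.
SE = √(p̂(1−p̂)(1/n₁+1/n₂)) = √(0.0267354·0.9732646·0.000791595) = √(2.05978e-05) = 0.0045385.
z = (0.0226629 − 0.0283528)/0.0045385 = -0.0056899/0.0045385 = -1.2537.

z = -1.2537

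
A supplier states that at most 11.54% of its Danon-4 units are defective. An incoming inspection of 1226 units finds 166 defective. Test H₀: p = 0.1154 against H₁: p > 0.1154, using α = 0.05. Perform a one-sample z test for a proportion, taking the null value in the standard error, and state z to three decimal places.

p̂ = 166/1226 = 0.135400.
Under H₀, SE = √(0.1154·0.8846/1226) = √(8.3265e-05) = 0.009125.
z = (0.135400 − 0.1154)/0.009125 = 0.020000/0.009125 = 2.192.
p-value = P(Z > 2.192) ≈ 0.0142; since p < α = 0.05, reject H₀.

z = 2.192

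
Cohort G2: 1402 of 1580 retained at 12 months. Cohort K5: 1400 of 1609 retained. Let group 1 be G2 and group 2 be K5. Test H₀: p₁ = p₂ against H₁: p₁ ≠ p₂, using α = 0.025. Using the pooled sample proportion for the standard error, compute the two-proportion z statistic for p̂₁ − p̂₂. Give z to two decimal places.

z = 1.49

p̂₁ = 1402/1580 = 0.88734, p̂₂ = 1400/1609 = 0.87011.
Pooled p̂ = (1402+1400)/(1580+1609) = 2802/3189 = 0.87865.
SE = √(0.106628 × 0.00125442) = 0.01157.
z = (0.88734 − 0.87011)/0.01157 = 0.01723/0.01157 = 1.49.
Two-sided p-value ≈ 2·Φ(−1.490) = 0.1361. With α = 0.025, fail to reject H₀.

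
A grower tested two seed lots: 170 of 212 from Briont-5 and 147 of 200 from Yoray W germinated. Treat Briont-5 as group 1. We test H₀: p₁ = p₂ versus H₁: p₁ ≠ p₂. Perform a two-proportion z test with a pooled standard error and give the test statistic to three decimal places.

p̂₁ = 170/212 ≈ 0.80189, p̂₂ = 147/200 ≈ 0.73500.
Pooled p̂ = (170+147)/(212+200) = 317/412 = 0.76942.
SE = √(p̂(1−p̂)(1/n₁+1/n₂)) = √(0.76942·0.23058·0.00971698) = √(0.00172393) = 0.04152.
z = (0.80189 − 0.73500)/0.04152 = 0.06689/0.04152 = 1.611.

z = 1.611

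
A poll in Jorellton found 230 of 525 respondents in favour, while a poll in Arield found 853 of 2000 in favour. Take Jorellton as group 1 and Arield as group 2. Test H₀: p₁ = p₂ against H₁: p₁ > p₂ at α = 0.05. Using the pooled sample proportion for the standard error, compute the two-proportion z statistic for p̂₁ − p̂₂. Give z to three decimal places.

p̂₁ = 230/525 ≈ 0.43810, p̂₂ = 853/2000 ≈ 0.42650.
Pooled p̂ = (230+853)/(525+2000) = 1083/2525 = 0.42891.
SE = √(p̂(1−p̂)(1/n₁+1/n₂)) = √(0.42891·0.57109·0.00240476) = √(0.000589038) = 0.02427.
z = (0.43810 − 0.42650)/0.02427 = 0.01160/0.02427 = 0.478.
p-value = P(Z > 0.478) ≈ 0.3164; since p > α = 0.05, fail to reject H₀.

z = 0.478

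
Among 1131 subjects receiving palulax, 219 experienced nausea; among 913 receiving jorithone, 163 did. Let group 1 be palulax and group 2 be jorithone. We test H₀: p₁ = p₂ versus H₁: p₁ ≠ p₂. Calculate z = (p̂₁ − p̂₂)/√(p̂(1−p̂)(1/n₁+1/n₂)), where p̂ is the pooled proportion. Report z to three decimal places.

z = 0.871

p̂₁ = 219/1131 ≈ 0.19363, p̂₂ = 163/913 ≈ 0.17853.
Pooled p̂ = (219+163)/(1131+913) = 382/2044 = 0.18689.
SE = √(p̂(1−p̂)(1/n₁+1/n₂)) = √(0.18689·0.81311·0.00197946) = √(0.000300802) = 0.01734.
z = (0.19363 − 0.17853)/0.01734 = 0.01510/0.01734 = 0.871.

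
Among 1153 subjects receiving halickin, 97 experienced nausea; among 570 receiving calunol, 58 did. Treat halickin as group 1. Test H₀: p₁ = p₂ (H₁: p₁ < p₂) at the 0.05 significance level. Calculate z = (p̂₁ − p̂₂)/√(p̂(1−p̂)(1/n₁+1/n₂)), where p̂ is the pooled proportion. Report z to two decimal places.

z = -1.20

p̂₁ = 97/1153 ≈ 0.0841, p̂₂ = 58/570 ≈ 0.1018.
Pooled p̂ = (97+58)/(1153+570) = 155/1723 = 0.0900.
SE = √(p̂(1−p̂)(1/n₁+1/n₂)) = √(0.0900·0.9100·0.00262169) = √(0.000214629) = 0.0147.
z = (0.0841 − 0.1018)/0.0147 = -0.0177/0.0147 = -1.20.
p-value = P(Z < -1.203) ≈ 0.1145, so at α = 0.05 we fail to reject H₀.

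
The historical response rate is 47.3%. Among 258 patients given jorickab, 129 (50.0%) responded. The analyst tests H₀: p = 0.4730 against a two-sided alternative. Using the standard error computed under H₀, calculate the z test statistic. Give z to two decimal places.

z = 0.87

p̂ = 129/258 = 0.5000.
Standard error under H₀: √(0.473×0.527/258) = 0.0311.
z = (0.5000 − 0.473)/0.0311 = 0.0270/0.0311 = 0.87.
Two-sided p-value ≈ 2·Φ(−0.869) = 0.3850.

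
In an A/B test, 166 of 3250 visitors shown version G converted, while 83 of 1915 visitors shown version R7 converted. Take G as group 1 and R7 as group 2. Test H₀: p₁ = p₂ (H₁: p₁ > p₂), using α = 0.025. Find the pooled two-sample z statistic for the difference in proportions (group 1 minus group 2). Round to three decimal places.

z = 1.253

p̂₁ = 166/3250 = 0.051077, p̂₂ = 83/1915 = 0.043342.
Pooled p̂ = (166+83)/(3250+1915) = 249/5165 = 0.048209.
SE = √(0.045885 × 0.000829886) = 0.006171.
z = (0.051077 − 0.043342)/0.006171 = 0.007735/0.006171 = 1.253.
p-value = P(Z > 1.253) ≈ 0.1050; since p > α = 0.025, fail to reject H₀.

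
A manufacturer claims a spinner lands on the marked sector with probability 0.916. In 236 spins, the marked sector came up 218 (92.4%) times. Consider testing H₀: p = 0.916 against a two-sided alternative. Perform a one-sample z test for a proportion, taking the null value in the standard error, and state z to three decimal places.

z = 0.428

p̂ = 218/236 = 0.92373.
Standard error under H₀: √(0.916×0.084/236) = 0.01806.
z = (0.92373 − 0.916)/0.01806 = 0.00773/0.01806 = 0.428.
Two-sided p-value ≈ 2·Φ(−0.428) = 0.6686.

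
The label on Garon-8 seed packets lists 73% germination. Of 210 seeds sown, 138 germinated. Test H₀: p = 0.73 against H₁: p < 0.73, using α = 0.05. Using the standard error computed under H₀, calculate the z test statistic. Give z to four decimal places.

p̂ = 138/210 = 0.657143.
SE = √(p₀(1−p₀)/n) = √(0.1971/210) = 0.030636.
z = (0.657143 − 0.73)/0.030636 = -0.072857/0.030636 = -2.3781.
p-value = P(Z < -2.378) ≈ 0.0087. With α = 0.05, reject H₀.

z = -2.3781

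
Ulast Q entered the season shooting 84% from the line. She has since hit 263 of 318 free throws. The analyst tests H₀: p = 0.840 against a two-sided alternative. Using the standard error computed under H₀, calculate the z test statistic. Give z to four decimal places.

p̂ = 263/318 = 0.827044.
Standard error under H₀: √(0.84×0.16/318) = 0.020558.
z = (0.827044 − 0.84)/0.020558 = -0.012956/0.020558 = -0.6302.

z = -0.6302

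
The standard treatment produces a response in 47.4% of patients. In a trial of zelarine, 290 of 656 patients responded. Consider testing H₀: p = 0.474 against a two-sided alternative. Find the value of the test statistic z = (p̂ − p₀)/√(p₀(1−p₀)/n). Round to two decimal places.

z = -1.64

p̂ = 290/656 ≈ 0.4421.
Standard error under H₀: √(0.474×0.526/656) = 0.0195.
z = (0.4421 − 0.474)/0.0195 = -0.0319/0.0195 = -1.64.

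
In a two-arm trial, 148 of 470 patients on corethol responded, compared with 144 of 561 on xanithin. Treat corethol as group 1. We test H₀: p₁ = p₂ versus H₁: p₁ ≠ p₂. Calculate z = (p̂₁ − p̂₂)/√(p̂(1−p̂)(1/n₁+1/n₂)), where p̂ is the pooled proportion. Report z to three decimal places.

p̂₁ = 148/470 ≈ 0.31489, p̂₂ = 144/561 ≈ 0.25668.
Pooled p̂ = (148+144)/(470+561) = 292/1031 = 0.28322.
SE = √(p̂(1−p̂)(1/n₁+1/n₂)) = √(0.28322·0.71678·0.00391019) = √(0.000793794) = 0.02817.
z = (0.31489 − 0.25668)/0.02817 = 0.05821/0.02817 = 2.066.

z = 2.066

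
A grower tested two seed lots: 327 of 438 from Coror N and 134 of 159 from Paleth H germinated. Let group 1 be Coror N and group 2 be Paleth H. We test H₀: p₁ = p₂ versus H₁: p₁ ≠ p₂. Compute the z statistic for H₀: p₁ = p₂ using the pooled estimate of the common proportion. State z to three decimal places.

z = -2.477

p̂₁ = 327/438 = 0.74658, p̂₂ = 134/159 = 0.84277.
Pooled p̂ = (327+134)/(438+159) = 461/597 = 0.77219.
SE = √(p̂(1−p̂)(1/n₁+1/n₂)) = √(0.77219·0.22781·0.00857241) = √(0.00150798) = 0.03883.
z = (0.74658 − 0.84277)/0.03883 = -0.09619/0.03883 = -2.477.
Two-sided p-value ≈ 2·Φ(−2.477) = 0.0132.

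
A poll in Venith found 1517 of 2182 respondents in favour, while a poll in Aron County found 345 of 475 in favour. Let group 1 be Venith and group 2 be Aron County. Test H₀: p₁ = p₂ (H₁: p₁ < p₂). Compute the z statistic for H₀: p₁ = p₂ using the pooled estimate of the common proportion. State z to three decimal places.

z = -1.341

p̂₁ = 1517/2182 ≈ 0.69523, p̂₂ = 345/475 ≈ 0.72632.
Pooled p̂ = (1517+345)/(2182+475) = 1862/2657 = 0.70079.
SE = √(p̂(1−p̂)(1/n₁+1/n₂)) = √(0.70079·0.29921·0.00256356) = √(0.000537535) = 0.02318.
z = (0.69523 − 0.72632)/0.02318 = -0.03109/0.02318 = -1.341.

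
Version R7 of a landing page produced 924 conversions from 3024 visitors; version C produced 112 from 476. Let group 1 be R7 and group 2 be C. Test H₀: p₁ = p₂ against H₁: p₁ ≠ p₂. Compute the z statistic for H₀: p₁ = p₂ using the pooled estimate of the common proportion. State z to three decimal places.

z = 3.121

p̂₁ = 924/3024 = 0.305556, p̂₂ = 112/476 = 0.235294.
Pooled p̂ = (924+112)/(3024+476) = 1036/3500 = 0.296000.
SE = √(0.208384 × 0.00243153) = 0.022510.
z = (0.305556 − 0.235294)/0.022510 = 0.070262/0.022510 = 3.121.
p-value = 2·P(Z > 3.121) ≈ 0.0018.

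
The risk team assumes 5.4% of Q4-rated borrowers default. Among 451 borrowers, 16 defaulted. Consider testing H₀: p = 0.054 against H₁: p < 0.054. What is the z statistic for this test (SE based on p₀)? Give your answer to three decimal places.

z = -1.740

p̂ = 16/451 = 0.035477.
Standard error under H₀: √(0.054×0.946/451) = 0.010643.
z = (0.035477 − 0.054)/0.010643 = -0.018523/0.010643 = -1.740.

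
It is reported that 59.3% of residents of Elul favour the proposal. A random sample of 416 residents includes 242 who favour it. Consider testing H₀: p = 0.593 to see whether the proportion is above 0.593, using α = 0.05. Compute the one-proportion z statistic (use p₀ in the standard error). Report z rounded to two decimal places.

p̂ = 242/416 = 0.5817.
SE = √(p₀(1−p₀)/n) = √(0.24135/416) = 0.0241.
z = (0.5817 − 0.593)/0.0241 = -0.0113/0.0241 = -0.47.
p-value = P(Z > -0.468) ≈ 0.6801; since p > α = 0.05, fail to reject H₀.

z = -0.47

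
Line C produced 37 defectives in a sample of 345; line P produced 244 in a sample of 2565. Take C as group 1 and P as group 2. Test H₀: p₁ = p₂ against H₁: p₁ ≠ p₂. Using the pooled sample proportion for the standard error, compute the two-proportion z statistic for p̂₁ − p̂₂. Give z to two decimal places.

p̂₁ = 37/345 = 0.1072, p̂₂ = 244/2565 = 0.0951.
Pooled p̂ = (37+244)/(345+2565) = 281/2910 = 0.0966.
SE = √(0.0872391 × 0.00328841) = 0.0169.
z = (0.1072 − 0.0951)/0.0169 = 0.0121/0.0169 = 0.72.
p-value = 2·P(Z > 0.716) ≈ 0.4743.

z = 0.72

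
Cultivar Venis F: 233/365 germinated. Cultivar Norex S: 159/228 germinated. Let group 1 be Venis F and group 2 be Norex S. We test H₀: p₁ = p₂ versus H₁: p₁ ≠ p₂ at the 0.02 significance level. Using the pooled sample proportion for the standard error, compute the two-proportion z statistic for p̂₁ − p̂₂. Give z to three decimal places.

p̂₁ = 233/365 = 0.63836, p̂₂ = 159/228 = 0.69737.
Pooled p̂ = (233+159)/(365+228) = 392/593 = 0.66105.
SE = √(p̂(1−p̂)(1/n₁+1/n₂)) = √(0.66105·0.33895·0.00712569) = √(0.00159661) = 0.03996.
z = (0.63836 − 0.69737)/0.03996 = -0.05901/0.03996 = -1.477.
Two-sided p-value ≈ 2·Φ(−1.477) = 0.1397; since p > α = 0.02, fail to reject H₀.

z = -1.477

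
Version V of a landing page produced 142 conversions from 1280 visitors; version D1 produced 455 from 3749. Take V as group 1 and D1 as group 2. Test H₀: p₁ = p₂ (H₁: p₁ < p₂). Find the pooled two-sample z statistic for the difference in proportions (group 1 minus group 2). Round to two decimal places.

p̂₁ = 142/1280 ≈ 0.1109, p̂₂ = 455/3749 ≈ 0.1214.
Pooled p̂ = (142+455)/(1280+3749) = 597/5029 = 0.1187.
SE = √(0.104619 × 0.00104799) = 0.0105.
z = (0.1109 − 0.1214)/0.0105 = -0.0105/0.0105 = -1.00.
p-value = P(Z < -0.996) ≈ 0.1596.

z = -1.00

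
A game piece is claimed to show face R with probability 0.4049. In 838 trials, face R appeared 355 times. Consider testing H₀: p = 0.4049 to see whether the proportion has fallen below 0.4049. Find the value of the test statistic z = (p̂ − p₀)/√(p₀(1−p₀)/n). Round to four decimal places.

p̂ = 355/838 ≈ 0.423628.
Standard error under H₀: √(0.4049×0.5951/838) = 0.016957.
z = (0.423628 − 0.4049)/0.016957 = 0.018728/0.016957 = 1.1044.

z = 1.1044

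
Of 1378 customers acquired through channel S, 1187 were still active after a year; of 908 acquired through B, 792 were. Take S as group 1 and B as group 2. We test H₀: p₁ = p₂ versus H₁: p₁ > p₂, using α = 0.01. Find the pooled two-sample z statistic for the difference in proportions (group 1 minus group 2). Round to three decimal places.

p̂₁ = 1187/1378 = 0.86139, p̂₂ = 792/908 = 0.87225.
Pooled p̂ = (1187+792)/(1378+908) = 1979/2286 = 0.86570.
SE = √(p̂(1−p̂)(1/n₁+1/n₂)) = √(0.86570·0.13430·0.00182701) = √(0.000212409) = 0.01457.
z = (0.86139 − 0.87225)/0.01457 = -0.01086/0.01457 = -0.745.
p-value = P(Z > -0.745) ≈ 0.7718. With α = 0.01, fail to reject H₀.

z = -0.745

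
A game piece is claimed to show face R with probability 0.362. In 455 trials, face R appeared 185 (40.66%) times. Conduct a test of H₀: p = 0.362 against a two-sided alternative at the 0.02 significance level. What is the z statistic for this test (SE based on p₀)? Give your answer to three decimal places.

p̂ = 185/455 ≈ 0.40659.
Standard error under H₀: √(0.362×0.638/455) = 0.02253.
z = (0.40659 − 0.362)/0.02253 = 0.04459/0.02253 = 1.979.
Two-sided p-value ≈ 2·Φ(−1.979) = 0.0478, so at α = 0.02 we fail to reject H₀.

z = 1.979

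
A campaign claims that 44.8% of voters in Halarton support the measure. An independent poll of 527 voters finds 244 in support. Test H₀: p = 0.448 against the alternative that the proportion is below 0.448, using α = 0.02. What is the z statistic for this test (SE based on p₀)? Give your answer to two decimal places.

p̂ = 244/527 = 0.4630.
SE = √(p₀(1−p₀)/n) = √(0.2473/527) = 0.0217.
z = (0.4630 − 0.448)/0.0217 = 0.0150/0.0217 = 0.69.
p-value = P(Z < 0.692) ≈ 0.7556; since p > α = 0.02, fail to reject H₀.

z = 0.69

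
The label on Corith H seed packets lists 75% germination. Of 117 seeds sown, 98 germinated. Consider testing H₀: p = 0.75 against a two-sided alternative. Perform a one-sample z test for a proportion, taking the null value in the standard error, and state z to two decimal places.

p̂ = 98/117 = 0.8376.
Standard error under H₀: √(0.75×0.25/117) = 0.0400.
z = (0.8376 − 0.75)/0.0400 = 0.0876/0.0400 = 2.19.
p-value = 2·P(Z > 2.188) ≈ 0.0286.

z = 2.19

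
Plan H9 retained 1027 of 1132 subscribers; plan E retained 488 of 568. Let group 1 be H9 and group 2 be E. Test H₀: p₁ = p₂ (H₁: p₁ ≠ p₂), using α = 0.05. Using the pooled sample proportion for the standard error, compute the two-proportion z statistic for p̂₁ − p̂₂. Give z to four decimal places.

p̂₁ = 1027/1132 ≈ 0.907244, p̂₂ = 488/568 ≈ 0.859155.
Pooled p̂ = (1027+488)/(1132+568) = 1515/1700 = 0.891176.
SE = √(p̂(1−p̂)(1/n₁+1/n₂)) = √(0.891176·0.108824·0.00264396) = √(0.000256413) = 0.016013.
z = (0.907244 − 0.859155)/0.016013 = 0.048089/0.016013 = 3.0031.
p-value = 2·P(Z > 3.003) ≈ 0.0027; since p < α = 0.05, reject H₀.

z = 3.0031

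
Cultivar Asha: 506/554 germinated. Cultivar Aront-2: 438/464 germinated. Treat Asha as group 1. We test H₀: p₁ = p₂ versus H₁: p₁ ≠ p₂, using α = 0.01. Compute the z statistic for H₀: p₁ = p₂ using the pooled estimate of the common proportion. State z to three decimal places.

z = -1.873

p̂₁ = 506/554 ≈ 0.91336, p̂₂ = 438/464 ≈ 0.94397.
Pooled p̂ = (506+438)/(554+464) = 944/1018 = 0.92731.
SE = √(0.0674075 × 0.00396023) = 0.01634.
z = (0.91336 − 0.94397)/0.01634 = -0.03061/0.01634 = -1.873.
Two-sided p-value ≈ 2·Φ(−1.873) = 0.0610; since p > α = 0.01, fail to reject H₀.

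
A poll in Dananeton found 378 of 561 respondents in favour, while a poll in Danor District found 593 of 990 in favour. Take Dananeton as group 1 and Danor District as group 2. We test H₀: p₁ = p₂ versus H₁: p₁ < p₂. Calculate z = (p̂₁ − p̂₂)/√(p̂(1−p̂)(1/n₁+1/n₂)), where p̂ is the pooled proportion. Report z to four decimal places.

z = 2.9257

p̂₁ = 378/561 ≈ 0.673797, p̂₂ = 593/990 ≈ 0.598990.
Pooled p̂ = (378+593)/(561+990) = 971/1551 = 0.626048.
SE = √(0.234112 × 0.00279263) = 0.025569.
z = (0.673797 − 0.598990)/0.025569 = 0.074807/0.025569 = 2.9257.
p-value = P(Z < 2.926) ≈ 0.9983.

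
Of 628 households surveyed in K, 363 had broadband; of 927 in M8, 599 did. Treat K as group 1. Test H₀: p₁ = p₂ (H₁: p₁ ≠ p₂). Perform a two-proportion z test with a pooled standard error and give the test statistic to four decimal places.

p̂₁ = 363/628 = 0.578025, p̂₂ = 599/927 = 0.646170.
Pooled p̂ = (363+599)/(628+927) = 962/1555 = 0.618650.
SE = √(p̂(1−p̂)(1/n₁+1/n₂)) = √(0.618650·0.381350·0.00267111) = √(0.000630173) = 0.025103.
z = (0.578025 − 0.646170)/0.025103 = -0.068145/0.025103 = -2.7146.
p-value = 2·P(Z > 2.715) ≈ 0.0066.

z = -2.7146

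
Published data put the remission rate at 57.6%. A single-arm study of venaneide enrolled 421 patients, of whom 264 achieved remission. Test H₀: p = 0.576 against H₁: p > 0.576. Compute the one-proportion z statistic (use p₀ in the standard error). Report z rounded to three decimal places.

p̂ = 264/421 = 0.627078.
SE = √(p₀(1−p₀)/n) = √(0.24422/421) = 0.024085.
z = (0.627078 − 0.576)/0.024085 = 0.051078/0.024085 = 2.121.
p-value = P(Z > 2.121) ≈ 0.0170.

z = 2.121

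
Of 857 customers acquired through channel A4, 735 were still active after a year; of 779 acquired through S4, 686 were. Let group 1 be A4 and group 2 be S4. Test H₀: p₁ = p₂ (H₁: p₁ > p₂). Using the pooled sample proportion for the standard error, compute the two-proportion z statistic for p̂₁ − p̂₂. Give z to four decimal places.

p̂₁ = 735/857 ≈ 0.857643, p̂₂ = 686/779 ≈ 0.880616.
Pooled p̂ = (735+686)/(857+779) = 1421/1636 = 0.868582.
SE = √(0.114147 × 0.00245056) = 0.016725.
z = (0.857643 − 0.880616)/0.016725 = -0.022973/0.016725 = -1.3736.

z = -1.3736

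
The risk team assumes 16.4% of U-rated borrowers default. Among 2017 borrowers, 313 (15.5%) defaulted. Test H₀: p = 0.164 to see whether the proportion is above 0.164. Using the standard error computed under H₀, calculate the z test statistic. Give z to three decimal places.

p̂ = 313/2017 ≈ 0.15518.
Standard error under H₀: √(0.164×0.836/2017) = 0.00824.
z = (0.15518 − 0.164)/0.00824 = -0.00882/0.00824 = -1.070.
p-value = P(Z > -1.070) ≈ 0.8576.

z = -1.070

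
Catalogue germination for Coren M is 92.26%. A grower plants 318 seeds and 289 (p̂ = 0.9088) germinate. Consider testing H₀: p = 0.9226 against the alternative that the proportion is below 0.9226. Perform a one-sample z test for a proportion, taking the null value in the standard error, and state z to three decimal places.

p̂ = 289/318 = 0.908805.
Standard error under H₀: √(0.9226×0.0774/318) = 0.014985.
z = (0.908805 − 0.9226)/0.014985 = -0.013795/0.014985 = -0.921.
p-value = P(Z < -0.921) ≈ 0.1786.

z = -0.921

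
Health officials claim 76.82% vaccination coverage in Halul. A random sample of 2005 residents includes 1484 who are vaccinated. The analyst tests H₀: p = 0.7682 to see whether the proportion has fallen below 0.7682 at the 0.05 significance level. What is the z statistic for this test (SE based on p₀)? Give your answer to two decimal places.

z = -2.98

p̂ = 1484/2005 ≈ 0.74015.
Under H₀, SE = √(0.7682·0.2318/2005) = √(8.88123e-05) = 0.00942.
z = (0.74015 − 0.7682)/0.00942 = -0.02805/0.00942 = -2.98.
p-value = P(Z < -2.976) ≈ 0.0015, so at α = 0.05 we reject H₀.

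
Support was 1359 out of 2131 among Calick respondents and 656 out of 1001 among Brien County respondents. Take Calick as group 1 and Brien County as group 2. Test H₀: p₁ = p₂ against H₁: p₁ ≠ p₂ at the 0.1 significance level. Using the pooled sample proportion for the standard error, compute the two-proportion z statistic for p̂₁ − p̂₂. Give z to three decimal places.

z = -0.960

p̂₁ = 1359/2131 ≈ 0.63773, p̂₂ = 656/1001 ≈ 0.65534.
Pooled p̂ = (1359+656)/(2131+1001) = 2015/3132 = 0.64336.
SE = √(p̂(1−p̂)(1/n₁+1/n₂)) = √(0.64336·0.35664·0.00146826) = √(0.000336891) = 0.01835.
z = (0.63773 − 0.65534)/0.01835 = -0.01761/0.01835 = -0.960.
p-value = 2·P(Z > 0.960) ≈ 0.3372; since p > α = 0.1, fail to reject H₀.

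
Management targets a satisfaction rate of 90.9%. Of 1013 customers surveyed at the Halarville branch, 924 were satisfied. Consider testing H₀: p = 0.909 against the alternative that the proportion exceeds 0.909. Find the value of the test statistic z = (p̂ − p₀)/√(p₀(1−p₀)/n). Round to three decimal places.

p̂ = 924/1013 = 0.912142.
Under H₀, SE = √(0.909·0.091/1013) = √(8.16575e-05) = 0.009036.
z = (0.912142 − 0.909)/0.009036 = 0.003142/0.009036 = 0.348.
p-value = P(Z > 0.348) ≈ 0.3640.

z = 0.348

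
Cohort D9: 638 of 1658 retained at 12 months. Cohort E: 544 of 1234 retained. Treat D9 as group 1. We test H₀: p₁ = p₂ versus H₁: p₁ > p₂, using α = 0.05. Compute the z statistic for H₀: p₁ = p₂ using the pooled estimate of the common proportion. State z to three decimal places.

p̂₁ = 638/1658 ≈ 0.38480, p̂₂ = 544/1234 ≈ 0.44084.
Pooled p̂ = (638+544)/(1658+1234) = 1182/2892 = 0.40871.
SE = √(0.241667 × 0.00141351) = 0.01848.
z = (0.38480 − 0.44084)/0.01848 = -0.05604/0.01848 = -3.032.
p-value = P(Z > -3.032) ≈ 0.9988. With α = 0.05, fail to reject H₀.

z = -3.032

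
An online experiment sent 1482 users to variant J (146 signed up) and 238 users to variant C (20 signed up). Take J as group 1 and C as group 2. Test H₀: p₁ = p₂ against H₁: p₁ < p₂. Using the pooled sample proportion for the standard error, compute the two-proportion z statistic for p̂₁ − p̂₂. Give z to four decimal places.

z = 0.7023

p̂₁ = 146/1482 = 0.098516, p̂₂ = 20/238 = 0.084034.
Pooled p̂ = (146+20)/(1482+238) = 166/1720 = 0.096512.
SE = √(0.0871971 × 0.00487644) = 0.020621.
z = (0.098516 − 0.084034)/0.020621 = 0.014482/0.020621 = 0.7023.
p-value = P(Z < 0.702) ≈ 0.7588.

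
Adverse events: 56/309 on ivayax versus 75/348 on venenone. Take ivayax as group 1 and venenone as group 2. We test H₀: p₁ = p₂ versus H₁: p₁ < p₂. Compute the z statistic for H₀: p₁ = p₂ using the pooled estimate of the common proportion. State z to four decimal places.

p̂₁ = 56/309 ≈ 0.181230, p̂₂ = 75/348 ≈ 0.215517.
Pooled p̂ = (56+75)/(309+348) = 131/657 = 0.199391.
SE = √(p̂(1−p̂)(1/n₁+1/n₂)) = √(0.199391·0.800609·0.00610981) = √(0.000975335) = 0.031230.
z = (0.181230 − 0.215517)/0.031230 = -0.034287/0.031230 = -1.0979.
p-value = P(Z < -1.098) ≈ 0.1361.

z = -1.0979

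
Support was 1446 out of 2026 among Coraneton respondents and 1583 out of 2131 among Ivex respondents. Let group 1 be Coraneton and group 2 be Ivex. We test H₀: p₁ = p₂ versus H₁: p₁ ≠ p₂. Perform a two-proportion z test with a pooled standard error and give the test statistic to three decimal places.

p̂₁ = 1446/2026 ≈ 0.713722, p̂₂ = 1583/2131 ≈ 0.742844.
Pooled p̂ = (1446+1583)/(2026+2131) = 3029/4157 = 0.728650.
SE = √(p̂(1−p̂)(1/n₁+1/n₂)) = √(0.728650·0.271350·0.000962847) = √(0.000190373) = 0.013798.
z = (0.713722 − 0.742844)/0.013798 = -0.029122/0.013798 = -2.111.
Two-sided p-value ≈ 2·Φ(−2.111) = 0.0348.

z = -2.111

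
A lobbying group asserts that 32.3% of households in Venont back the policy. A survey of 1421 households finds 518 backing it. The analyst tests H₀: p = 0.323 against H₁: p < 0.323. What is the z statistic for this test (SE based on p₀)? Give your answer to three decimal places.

p̂ = 518/1421 = 0.364532.
SE = √(p₀(1−p₀)/n) = √(0.21867/1421) = 0.012405.
z = (0.364532 − 0.323)/0.012405 = 0.041532/0.012405 = 3.348.

z = 3.348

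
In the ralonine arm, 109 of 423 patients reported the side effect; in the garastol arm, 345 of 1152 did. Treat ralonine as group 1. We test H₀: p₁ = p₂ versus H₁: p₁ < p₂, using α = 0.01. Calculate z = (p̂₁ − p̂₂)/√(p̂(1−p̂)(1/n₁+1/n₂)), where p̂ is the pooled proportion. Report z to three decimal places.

p̂₁ = 109/423 ≈ 0.25768, p̂₂ = 345/1152 ≈ 0.29948.
Pooled p̂ = (109+345)/(423+1152) = 454/1575 = 0.28825.
SE = √(0.205164 × 0.00323212) = 0.02575.
z = (0.25768 − 0.29948)/0.02575 = -0.04180/0.02575 = -1.623.
p-value = P(Z < -1.623) ≈ 0.0523, so at α = 0.01 we fail to reject H₀.

z = -1.623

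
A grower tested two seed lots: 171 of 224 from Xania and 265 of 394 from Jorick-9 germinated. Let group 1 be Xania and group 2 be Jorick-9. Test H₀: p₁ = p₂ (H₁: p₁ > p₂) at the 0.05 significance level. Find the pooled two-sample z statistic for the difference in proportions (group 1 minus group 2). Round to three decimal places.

p̂₁ = 171/224 = 0.76339, p̂₂ = 265/394 = 0.67259.
Pooled p̂ = (171+265)/(224+394) = 436/618 = 0.70550.
SE = √(0.207769 × 0.00700236) = 0.03814.
z = (0.76339 − 0.67259)/0.03814 = 0.09080/0.03814 = 2.381.
p-value = P(Z > 2.381) ≈ 0.0086. With α = 0.05, reject H₀.

z = 2.381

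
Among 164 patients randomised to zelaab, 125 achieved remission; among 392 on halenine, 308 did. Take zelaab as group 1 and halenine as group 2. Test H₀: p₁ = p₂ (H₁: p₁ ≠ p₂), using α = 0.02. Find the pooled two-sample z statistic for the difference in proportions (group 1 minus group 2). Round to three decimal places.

z = -0.609

p̂₁ = 125/164 ≈ 0.76220, p̂₂ = 308/392 ≈ 0.78571.
Pooled p̂ = (125+308)/(164+392) = 433/556 = 0.77878.
SE = √(0.172283 × 0.00864858) = 0.03860.
z = (0.76220 − 0.78571)/0.03860 = -0.02351/0.03860 = -0.609.
Two-sided p-value ≈ 2·Φ(−0.609) = 0.5423, so at α = 0.02 we fail to reject H₀.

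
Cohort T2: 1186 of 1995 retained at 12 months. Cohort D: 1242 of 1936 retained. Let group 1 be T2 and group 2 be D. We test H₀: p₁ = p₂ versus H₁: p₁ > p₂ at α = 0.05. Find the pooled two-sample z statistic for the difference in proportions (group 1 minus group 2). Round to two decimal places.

p̂₁ = 1186/1995 ≈ 0.5945, p̂₂ = 1242/1936 ≈ 0.6415.
Pooled p̂ = (1186+1242)/(1995+1936) = 2428/3931 = 0.6177.
SE = √(0.236157 × 0.00101778) = 0.0155.
z = (0.5945 − 0.6415)/0.0155 = -0.0470/0.0155 = -3.03.
p-value = P(Z > -3.034) ≈ 0.9988, so at α = 0.05 we fail to reject H₀.

z = -3.03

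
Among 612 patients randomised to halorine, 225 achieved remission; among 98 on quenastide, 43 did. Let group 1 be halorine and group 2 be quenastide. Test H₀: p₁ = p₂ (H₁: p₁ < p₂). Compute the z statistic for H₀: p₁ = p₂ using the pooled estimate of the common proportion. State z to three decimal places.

p̂₁ = 225/612 ≈ 0.36765, p̂₂ = 43/98 ≈ 0.43878.
Pooled p̂ = (225+43)/(612+98) = 268/710 = 0.37746.
SE = √(p̂(1−p̂)(1/n₁+1/n₂)) = √(0.37746·0.62254·0.0118381) = √(0.00278177) = 0.05274.
z = (0.36765 − 0.43878)/0.05274 = -0.07113/0.05274 = -1.349.

z = -1.349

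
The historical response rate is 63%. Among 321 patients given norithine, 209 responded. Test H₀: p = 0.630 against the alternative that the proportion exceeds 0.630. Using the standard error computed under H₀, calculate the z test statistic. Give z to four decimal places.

z = 0.7826

p̂ = 209/321 = 0.651090.
SE = √(p₀(1−p₀)/n) = √(0.2331/321) = 0.026948.
z = (0.651090 − 0.63)/0.026948 = 0.021090/0.026948 = 0.7826.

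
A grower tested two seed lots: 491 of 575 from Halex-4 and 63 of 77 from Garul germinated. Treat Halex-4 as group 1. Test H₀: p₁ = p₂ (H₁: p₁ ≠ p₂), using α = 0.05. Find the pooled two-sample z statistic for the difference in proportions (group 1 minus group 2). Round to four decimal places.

p̂₁ = 491/575 ≈ 0.853913, p̂₂ = 63/77 ≈ 0.818182.
Pooled p̂ = (491+63)/(575+77) = 554/652 = 0.849693.
SE = √(0.127715 × 0.0147261) = 0.043368.
z = (0.853913 − 0.818182)/0.043368 = 0.035731/0.043368 = 0.8239.
Two-sided p-value ≈ 2·Φ(−0.824) = 0.4100; since p > α = 0.05, fail to reject H₀.

z = 0.8239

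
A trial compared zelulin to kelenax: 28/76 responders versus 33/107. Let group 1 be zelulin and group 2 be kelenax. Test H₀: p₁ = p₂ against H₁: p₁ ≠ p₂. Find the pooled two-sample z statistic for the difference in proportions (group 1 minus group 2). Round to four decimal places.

z = 0.8486

p̂₁ = 28/76 ≈ 0.368421, p̂₂ = 33/107 ≈ 0.308411.
Pooled p̂ = (28+33)/(76+107) = 61/183 = 0.333333.
SE = √(0.222222 × 0.0225037) = 0.070716.
z = (0.368421 − 0.308411)/0.070716 = 0.060010/0.070716 = 0.8486.
p-value = 2·P(Z > 0.849) ≈ 0.3961.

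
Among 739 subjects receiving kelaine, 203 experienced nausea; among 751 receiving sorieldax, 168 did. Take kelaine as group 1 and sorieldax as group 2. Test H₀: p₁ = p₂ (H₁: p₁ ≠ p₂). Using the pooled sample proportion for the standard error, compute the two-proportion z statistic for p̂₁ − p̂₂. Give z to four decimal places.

p̂₁ = 203/739 ≈ 0.274696, p̂₂ = 168/751 ≈ 0.223702.
Pooled p̂ = (203+168)/(739+751) = 371/1490 = 0.248993.
SE = √(0.186996 × 0.00268474) = 0.022406.
z = (0.274696 − 0.223702)/0.022406 = 0.050994/0.022406 = 2.2759.
Two-sided p-value ≈ 2·Φ(−2.276) = 0.0229.

z = 2.2759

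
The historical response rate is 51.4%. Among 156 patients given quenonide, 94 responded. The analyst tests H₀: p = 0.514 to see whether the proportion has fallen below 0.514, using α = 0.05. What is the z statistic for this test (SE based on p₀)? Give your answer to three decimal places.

z = 2.213

p̂ = 94/156 = 0.60256.
SE = √(p₀(1−p₀)/n) = √(0.2498/156) = 0.04002.
z = (0.60256 − 0.514)/0.04002 = 0.08856/0.04002 = 2.213.
p-value = P(Z < 2.213) ≈ 0.9866, so at α = 0.05 we fail to reject H₀.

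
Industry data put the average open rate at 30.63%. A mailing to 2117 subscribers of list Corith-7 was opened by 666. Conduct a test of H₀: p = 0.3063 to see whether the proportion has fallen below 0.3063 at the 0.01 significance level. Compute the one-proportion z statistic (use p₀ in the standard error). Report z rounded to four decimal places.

z = 0.8281

p̂ = 666/2117 = 0.314596.
Under H₀, SE = √(0.3063·0.6937/2117) = √(0.000100369) = 0.010018.
z = (0.314596 − 0.3063)/0.010018 = 0.008296/0.010018 = 0.8281.
p-value = P(Z < 0.828) ≈ 0.7962, so at α = 0.01 we fail to reject H₀.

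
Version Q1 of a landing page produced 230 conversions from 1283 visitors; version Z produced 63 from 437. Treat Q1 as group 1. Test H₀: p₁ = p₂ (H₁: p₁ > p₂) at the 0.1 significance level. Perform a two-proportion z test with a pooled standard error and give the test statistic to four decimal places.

p̂₁ = 230/1283 = 0.179267, p̂₂ = 63/437 = 0.144165.
Pooled p̂ = (230+63)/(1283+437) = 293/1720 = 0.170349.
SE = √(p̂(1−p̂)(1/n₁+1/n₂)) = √(0.170349·0.829651·0.00306775) = √(0.000433566) = 0.020822.
z = (0.179267 − 0.144165)/0.020822 = 0.035102/0.020822 = 1.6858.
p-value = P(Z > 1.686) ≈ 0.0459. With α = 0.1, reject H₀.

z = 1.6858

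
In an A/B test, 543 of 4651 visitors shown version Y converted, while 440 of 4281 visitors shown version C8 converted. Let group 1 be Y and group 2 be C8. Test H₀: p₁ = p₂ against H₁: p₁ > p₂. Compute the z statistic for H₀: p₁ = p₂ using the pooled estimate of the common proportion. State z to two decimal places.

z = 2.11

p̂₁ = 543/4651 ≈ 0.1167, p̂₂ = 440/4281 ≈ 0.1028.
Pooled p̂ = (543+440)/(4651+4281) = 983/8932 = 0.1101.
SE = √(0.0979419 × 0.000448598) = 0.0066.
z = (0.1167 − 0.1028)/0.0066 = 0.0139/0.0066 = 2.11.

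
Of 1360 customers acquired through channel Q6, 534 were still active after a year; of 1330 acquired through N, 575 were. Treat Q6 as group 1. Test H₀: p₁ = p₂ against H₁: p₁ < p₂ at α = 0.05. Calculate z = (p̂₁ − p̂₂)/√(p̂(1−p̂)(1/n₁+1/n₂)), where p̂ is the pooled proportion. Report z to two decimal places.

p̂₁ = 534/1360 = 0.3926, p̂₂ = 575/1330 = 0.4323.
Pooled p̂ = (534+575)/(1360+1330) = 1109/2690 = 0.4123.
SE = √(p̂(1−p̂)(1/n₁+1/n₂)) = √(0.4123·0.5877·0.00148717) = √(0.000360347) = 0.0190.
z = (0.3926 − 0.4323)/0.0190 = -0.0397/0.0190 = -2.09.
p-value = P(Z < -2.091) ≈ 0.0183. With α = 0.05, reject H₀.

z = -2.09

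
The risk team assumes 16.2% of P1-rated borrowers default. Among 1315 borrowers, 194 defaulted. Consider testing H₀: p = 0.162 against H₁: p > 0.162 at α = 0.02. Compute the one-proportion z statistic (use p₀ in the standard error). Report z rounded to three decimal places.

p̂ = 194/1315 ≈ 0.14753.
SE = √(p₀(1−p₀)/n) = √(0.13576/1315) = 0.01016.
z = (0.14753 − 0.162)/0.01016 = -0.01447/0.01016 = -1.424.
p-value = P(Z > -1.424) ≈ 0.9228; since p > α = 0.02, fail to reject H₀.

z = -1.424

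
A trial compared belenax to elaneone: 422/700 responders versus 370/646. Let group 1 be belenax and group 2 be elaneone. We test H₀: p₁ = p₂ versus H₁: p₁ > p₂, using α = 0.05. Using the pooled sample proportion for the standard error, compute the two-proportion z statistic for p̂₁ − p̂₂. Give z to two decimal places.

p̂₁ = 422/700 ≈ 0.6029, p̂₂ = 370/646 ≈ 0.5728.
Pooled p̂ = (422+370)/(700+646) = 792/1346 = 0.5884.
SE = √(p̂(1−p̂)(1/n₁+1/n₂)) = √(0.5884·0.4116·0.00297656) = √(0.000720874) = 0.0268.
z = (0.6029 − 0.5728)/0.0268 = 0.0301/0.0268 = 1.12.
p-value = P(Z > 1.121) ≈ 0.1311; since p > α = 0.05, fail to reject H₀.

z = 1.12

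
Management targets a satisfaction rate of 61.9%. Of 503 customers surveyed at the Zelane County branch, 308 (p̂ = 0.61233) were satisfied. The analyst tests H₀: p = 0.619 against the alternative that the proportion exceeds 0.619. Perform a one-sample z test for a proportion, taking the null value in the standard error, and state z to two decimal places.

p̂ = 308/503 ≈ 0.6123.
Under H₀, SE = √(0.619·0.381/503) = √(0.000468865) = 0.0217.
z = (0.6123 − 0.619)/0.0217 = -0.0067/0.0217 = -0.31.
p-value = P(Z > -0.308) ≈ 0.6210.

z = -0.31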